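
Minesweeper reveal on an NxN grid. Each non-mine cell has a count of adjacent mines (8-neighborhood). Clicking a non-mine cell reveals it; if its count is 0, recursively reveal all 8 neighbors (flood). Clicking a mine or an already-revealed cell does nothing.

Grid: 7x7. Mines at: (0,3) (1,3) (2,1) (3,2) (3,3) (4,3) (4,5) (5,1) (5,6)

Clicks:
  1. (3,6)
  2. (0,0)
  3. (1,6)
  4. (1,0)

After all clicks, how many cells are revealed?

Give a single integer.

Answer: 18

Derivation:
Click 1 (3,6) count=1: revealed 1 new [(3,6)] -> total=1
Click 2 (0,0) count=0: revealed 6 new [(0,0) (0,1) (0,2) (1,0) (1,1) (1,2)] -> total=7
Click 3 (1,6) count=0: revealed 11 new [(0,4) (0,5) (0,6) (1,4) (1,5) (1,6) (2,4) (2,5) (2,6) (3,4) (3,5)] -> total=18
Click 4 (1,0) count=1: revealed 0 new [(none)] -> total=18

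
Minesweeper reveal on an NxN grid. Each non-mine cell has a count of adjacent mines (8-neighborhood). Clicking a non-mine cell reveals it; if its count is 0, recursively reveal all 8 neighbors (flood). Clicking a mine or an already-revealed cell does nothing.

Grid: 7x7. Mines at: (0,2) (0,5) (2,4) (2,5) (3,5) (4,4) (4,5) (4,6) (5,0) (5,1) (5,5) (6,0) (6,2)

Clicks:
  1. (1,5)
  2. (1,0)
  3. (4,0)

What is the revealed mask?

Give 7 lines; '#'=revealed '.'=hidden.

Answer: ##.....
####.#.
####...
####...
####...
.......
.......

Derivation:
Click 1 (1,5) count=3: revealed 1 new [(1,5)] -> total=1
Click 2 (1,0) count=0: revealed 18 new [(0,0) (0,1) (1,0) (1,1) (1,2) (1,3) (2,0) (2,1) (2,2) (2,3) (3,0) (3,1) (3,2) (3,3) (4,0) (4,1) (4,2) (4,3)] -> total=19
Click 3 (4,0) count=2: revealed 0 new [(none)] -> total=19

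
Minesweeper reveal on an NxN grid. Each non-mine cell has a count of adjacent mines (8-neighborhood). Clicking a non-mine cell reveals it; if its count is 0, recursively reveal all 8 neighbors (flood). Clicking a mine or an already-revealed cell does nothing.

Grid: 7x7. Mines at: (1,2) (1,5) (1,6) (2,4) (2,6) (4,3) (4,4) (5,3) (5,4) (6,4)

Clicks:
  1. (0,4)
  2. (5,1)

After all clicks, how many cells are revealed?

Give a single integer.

Click 1 (0,4) count=1: revealed 1 new [(0,4)] -> total=1
Click 2 (5,1) count=0: revealed 19 new [(0,0) (0,1) (1,0) (1,1) (2,0) (2,1) (2,2) (3,0) (3,1) (3,2) (4,0) (4,1) (4,2) (5,0) (5,1) (5,2) (6,0) (6,1) (6,2)] -> total=20

Answer: 20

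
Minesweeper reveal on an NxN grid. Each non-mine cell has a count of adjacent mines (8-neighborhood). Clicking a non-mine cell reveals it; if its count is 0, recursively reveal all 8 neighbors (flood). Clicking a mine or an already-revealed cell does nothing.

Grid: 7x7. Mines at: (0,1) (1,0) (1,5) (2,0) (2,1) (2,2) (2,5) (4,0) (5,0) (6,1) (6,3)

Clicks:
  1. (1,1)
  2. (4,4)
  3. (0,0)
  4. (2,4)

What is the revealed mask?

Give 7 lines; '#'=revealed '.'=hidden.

Click 1 (1,1) count=5: revealed 1 new [(1,1)] -> total=1
Click 2 (4,4) count=0: revealed 21 new [(3,1) (3,2) (3,3) (3,4) (3,5) (3,6) (4,1) (4,2) (4,3) (4,4) (4,5) (4,6) (5,1) (5,2) (5,3) (5,4) (5,5) (5,6) (6,4) (6,5) (6,6)] -> total=22
Click 3 (0,0) count=2: revealed 1 new [(0,0)] -> total=23
Click 4 (2,4) count=2: revealed 1 new [(2,4)] -> total=24

Answer: #......
.#.....
....#..
.######
.######
.######
....###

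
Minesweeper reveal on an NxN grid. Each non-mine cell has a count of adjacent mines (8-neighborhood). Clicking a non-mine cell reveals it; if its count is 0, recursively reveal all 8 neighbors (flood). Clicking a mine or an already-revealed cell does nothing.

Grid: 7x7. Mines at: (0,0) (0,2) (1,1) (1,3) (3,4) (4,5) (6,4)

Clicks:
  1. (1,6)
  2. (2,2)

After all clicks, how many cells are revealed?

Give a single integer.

Click 1 (1,6) count=0: revealed 11 new [(0,4) (0,5) (0,6) (1,4) (1,5) (1,6) (2,4) (2,5) (2,6) (3,5) (3,6)] -> total=11
Click 2 (2,2) count=2: revealed 1 new [(2,2)] -> total=12

Answer: 12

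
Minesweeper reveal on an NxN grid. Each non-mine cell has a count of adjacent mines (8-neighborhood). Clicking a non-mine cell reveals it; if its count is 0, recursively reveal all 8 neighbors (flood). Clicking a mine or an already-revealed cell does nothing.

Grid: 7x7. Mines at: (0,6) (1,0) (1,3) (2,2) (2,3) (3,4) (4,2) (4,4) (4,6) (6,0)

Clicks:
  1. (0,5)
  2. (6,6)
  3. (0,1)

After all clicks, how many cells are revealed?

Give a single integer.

Answer: 14

Derivation:
Click 1 (0,5) count=1: revealed 1 new [(0,5)] -> total=1
Click 2 (6,6) count=0: revealed 12 new [(5,1) (5,2) (5,3) (5,4) (5,5) (5,6) (6,1) (6,2) (6,3) (6,4) (6,5) (6,6)] -> total=13
Click 3 (0,1) count=1: revealed 1 new [(0,1)] -> total=14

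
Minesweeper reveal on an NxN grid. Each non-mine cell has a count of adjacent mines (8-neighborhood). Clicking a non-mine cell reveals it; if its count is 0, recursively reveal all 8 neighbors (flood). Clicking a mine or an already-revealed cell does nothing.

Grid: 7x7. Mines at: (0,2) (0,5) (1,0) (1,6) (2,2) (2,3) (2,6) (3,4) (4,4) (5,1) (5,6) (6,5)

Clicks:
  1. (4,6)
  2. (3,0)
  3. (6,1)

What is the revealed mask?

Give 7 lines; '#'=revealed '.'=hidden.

Answer: .......
.......
##.....
##.....
##....#
.......
.#.....

Derivation:
Click 1 (4,6) count=1: revealed 1 new [(4,6)] -> total=1
Click 2 (3,0) count=0: revealed 6 new [(2,0) (2,1) (3,0) (3,1) (4,0) (4,1)] -> total=7
Click 3 (6,1) count=1: revealed 1 new [(6,1)] -> total=8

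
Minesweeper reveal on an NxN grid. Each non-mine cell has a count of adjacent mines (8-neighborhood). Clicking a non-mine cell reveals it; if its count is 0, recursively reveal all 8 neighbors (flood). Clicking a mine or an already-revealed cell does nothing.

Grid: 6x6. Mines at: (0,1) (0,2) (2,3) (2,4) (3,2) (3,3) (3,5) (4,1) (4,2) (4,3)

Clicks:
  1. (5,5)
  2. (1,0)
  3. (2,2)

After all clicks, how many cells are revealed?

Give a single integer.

Click 1 (5,5) count=0: revealed 4 new [(4,4) (4,5) (5,4) (5,5)] -> total=4
Click 2 (1,0) count=1: revealed 1 new [(1,0)] -> total=5
Click 3 (2,2) count=3: revealed 1 new [(2,2)] -> total=6

Answer: 6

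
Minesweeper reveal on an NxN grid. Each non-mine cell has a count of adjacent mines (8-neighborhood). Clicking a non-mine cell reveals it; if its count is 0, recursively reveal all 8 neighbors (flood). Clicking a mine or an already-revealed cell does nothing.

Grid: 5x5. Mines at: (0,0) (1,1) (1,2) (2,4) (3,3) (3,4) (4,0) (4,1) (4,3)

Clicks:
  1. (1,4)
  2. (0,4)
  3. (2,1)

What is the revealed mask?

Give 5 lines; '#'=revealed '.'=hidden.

Answer: ...##
...##
.#...
.....
.....

Derivation:
Click 1 (1,4) count=1: revealed 1 new [(1,4)] -> total=1
Click 2 (0,4) count=0: revealed 3 new [(0,3) (0,4) (1,3)] -> total=4
Click 3 (2,1) count=2: revealed 1 new [(2,1)] -> total=5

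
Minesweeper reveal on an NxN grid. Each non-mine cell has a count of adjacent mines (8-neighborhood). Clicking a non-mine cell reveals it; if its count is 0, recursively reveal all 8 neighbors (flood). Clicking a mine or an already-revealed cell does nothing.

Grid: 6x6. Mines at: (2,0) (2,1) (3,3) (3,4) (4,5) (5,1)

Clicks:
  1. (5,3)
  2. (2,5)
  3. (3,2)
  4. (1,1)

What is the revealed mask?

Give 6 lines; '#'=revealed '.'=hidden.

Click 1 (5,3) count=0: revealed 6 new [(4,2) (4,3) (4,4) (5,2) (5,3) (5,4)] -> total=6
Click 2 (2,5) count=1: revealed 1 new [(2,5)] -> total=7
Click 3 (3,2) count=2: revealed 1 new [(3,2)] -> total=8
Click 4 (1,1) count=2: revealed 1 new [(1,1)] -> total=9

Answer: ......
.#....
.....#
..#...
..###.
..###.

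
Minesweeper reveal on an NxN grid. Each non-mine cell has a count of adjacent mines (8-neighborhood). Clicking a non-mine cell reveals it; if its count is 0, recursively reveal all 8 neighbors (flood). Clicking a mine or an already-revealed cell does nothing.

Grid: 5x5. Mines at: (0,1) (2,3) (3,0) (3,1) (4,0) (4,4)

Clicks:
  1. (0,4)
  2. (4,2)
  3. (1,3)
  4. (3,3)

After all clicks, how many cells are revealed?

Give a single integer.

Answer: 8

Derivation:
Click 1 (0,4) count=0: revealed 6 new [(0,2) (0,3) (0,4) (1,2) (1,3) (1,4)] -> total=6
Click 2 (4,2) count=1: revealed 1 new [(4,2)] -> total=7
Click 3 (1,3) count=1: revealed 0 new [(none)] -> total=7
Click 4 (3,3) count=2: revealed 1 new [(3,3)] -> total=8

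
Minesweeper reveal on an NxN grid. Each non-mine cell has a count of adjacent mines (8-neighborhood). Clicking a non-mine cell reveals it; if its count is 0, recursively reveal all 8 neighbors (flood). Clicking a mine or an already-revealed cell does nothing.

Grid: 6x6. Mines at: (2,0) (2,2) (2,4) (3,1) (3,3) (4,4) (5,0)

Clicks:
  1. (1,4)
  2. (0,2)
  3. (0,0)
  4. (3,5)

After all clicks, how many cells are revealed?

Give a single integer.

Click 1 (1,4) count=1: revealed 1 new [(1,4)] -> total=1
Click 2 (0,2) count=0: revealed 11 new [(0,0) (0,1) (0,2) (0,3) (0,4) (0,5) (1,0) (1,1) (1,2) (1,3) (1,5)] -> total=12
Click 3 (0,0) count=0: revealed 0 new [(none)] -> total=12
Click 4 (3,5) count=2: revealed 1 new [(3,5)] -> total=13

Answer: 13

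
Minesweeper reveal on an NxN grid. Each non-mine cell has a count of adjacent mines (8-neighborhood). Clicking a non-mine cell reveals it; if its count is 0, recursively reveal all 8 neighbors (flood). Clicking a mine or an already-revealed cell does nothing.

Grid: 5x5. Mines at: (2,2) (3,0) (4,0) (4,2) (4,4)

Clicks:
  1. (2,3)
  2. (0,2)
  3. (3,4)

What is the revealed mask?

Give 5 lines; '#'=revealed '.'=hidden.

Click 1 (2,3) count=1: revealed 1 new [(2,3)] -> total=1
Click 2 (0,2) count=0: revealed 15 new [(0,0) (0,1) (0,2) (0,3) (0,4) (1,0) (1,1) (1,2) (1,3) (1,4) (2,0) (2,1) (2,4) (3,3) (3,4)] -> total=16
Click 3 (3,4) count=1: revealed 0 new [(none)] -> total=16

Answer: #####
#####
##.##
...##
.....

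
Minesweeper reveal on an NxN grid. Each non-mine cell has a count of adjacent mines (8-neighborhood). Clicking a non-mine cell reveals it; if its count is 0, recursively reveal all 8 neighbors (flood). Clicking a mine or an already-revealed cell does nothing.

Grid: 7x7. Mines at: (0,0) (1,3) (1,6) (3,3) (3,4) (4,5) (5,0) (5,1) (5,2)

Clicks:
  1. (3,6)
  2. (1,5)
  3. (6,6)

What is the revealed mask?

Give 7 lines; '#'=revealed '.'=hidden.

Answer: .......
.....#.
.......
......#
.......
...####
...####

Derivation:
Click 1 (3,6) count=1: revealed 1 new [(3,6)] -> total=1
Click 2 (1,5) count=1: revealed 1 new [(1,5)] -> total=2
Click 3 (6,6) count=0: revealed 8 new [(5,3) (5,4) (5,5) (5,6) (6,3) (6,4) (6,5) (6,6)] -> total=10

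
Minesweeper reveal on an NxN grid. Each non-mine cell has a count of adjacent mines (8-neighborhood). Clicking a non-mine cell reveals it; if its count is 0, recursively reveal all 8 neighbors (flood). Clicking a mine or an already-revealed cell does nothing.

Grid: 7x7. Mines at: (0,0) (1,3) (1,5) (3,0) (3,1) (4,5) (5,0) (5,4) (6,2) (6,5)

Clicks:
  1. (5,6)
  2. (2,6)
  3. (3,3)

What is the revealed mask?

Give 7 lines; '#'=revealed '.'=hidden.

Click 1 (5,6) count=2: revealed 1 new [(5,6)] -> total=1
Click 2 (2,6) count=1: revealed 1 new [(2,6)] -> total=2
Click 3 (3,3) count=0: revealed 9 new [(2,2) (2,3) (2,4) (3,2) (3,3) (3,4) (4,2) (4,3) (4,4)] -> total=11

Answer: .......
.......
..###.#
..###..
..###..
......#
.......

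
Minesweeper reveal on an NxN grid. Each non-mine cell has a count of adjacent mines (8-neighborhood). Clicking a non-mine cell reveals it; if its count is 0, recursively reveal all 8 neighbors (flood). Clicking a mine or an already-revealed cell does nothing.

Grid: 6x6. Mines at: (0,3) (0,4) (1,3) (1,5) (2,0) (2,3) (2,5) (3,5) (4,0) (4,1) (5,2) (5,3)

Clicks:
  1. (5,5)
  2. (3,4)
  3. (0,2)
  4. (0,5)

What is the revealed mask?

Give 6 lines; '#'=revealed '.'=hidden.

Click 1 (5,5) count=0: revealed 4 new [(4,4) (4,5) (5,4) (5,5)] -> total=4
Click 2 (3,4) count=3: revealed 1 new [(3,4)] -> total=5
Click 3 (0,2) count=2: revealed 1 new [(0,2)] -> total=6
Click 4 (0,5) count=2: revealed 1 new [(0,5)] -> total=7

Answer: ..#..#
......
......
....#.
....##
....##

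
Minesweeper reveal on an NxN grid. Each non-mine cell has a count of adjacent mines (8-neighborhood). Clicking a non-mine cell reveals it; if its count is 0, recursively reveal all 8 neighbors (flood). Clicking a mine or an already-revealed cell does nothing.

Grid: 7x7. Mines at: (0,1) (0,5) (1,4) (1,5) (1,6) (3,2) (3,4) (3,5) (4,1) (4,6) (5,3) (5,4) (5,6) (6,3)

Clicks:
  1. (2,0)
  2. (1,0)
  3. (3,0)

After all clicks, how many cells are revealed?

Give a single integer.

Answer: 6

Derivation:
Click 1 (2,0) count=0: revealed 6 new [(1,0) (1,1) (2,0) (2,1) (3,0) (3,1)] -> total=6
Click 2 (1,0) count=1: revealed 0 new [(none)] -> total=6
Click 3 (3,0) count=1: revealed 0 new [(none)] -> total=6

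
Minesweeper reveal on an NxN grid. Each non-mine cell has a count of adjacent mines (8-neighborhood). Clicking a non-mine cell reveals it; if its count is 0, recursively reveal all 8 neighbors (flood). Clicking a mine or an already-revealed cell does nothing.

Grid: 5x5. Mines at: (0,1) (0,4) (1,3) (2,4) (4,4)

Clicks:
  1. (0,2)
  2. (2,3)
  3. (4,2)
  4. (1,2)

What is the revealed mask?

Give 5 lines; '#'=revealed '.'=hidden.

Click 1 (0,2) count=2: revealed 1 new [(0,2)] -> total=1
Click 2 (2,3) count=2: revealed 1 new [(2,3)] -> total=2
Click 3 (4,2) count=0: revealed 14 new [(1,0) (1,1) (1,2) (2,0) (2,1) (2,2) (3,0) (3,1) (3,2) (3,3) (4,0) (4,1) (4,2) (4,3)] -> total=16
Click 4 (1,2) count=2: revealed 0 new [(none)] -> total=16

Answer: ..#..
###..
####.
####.
####.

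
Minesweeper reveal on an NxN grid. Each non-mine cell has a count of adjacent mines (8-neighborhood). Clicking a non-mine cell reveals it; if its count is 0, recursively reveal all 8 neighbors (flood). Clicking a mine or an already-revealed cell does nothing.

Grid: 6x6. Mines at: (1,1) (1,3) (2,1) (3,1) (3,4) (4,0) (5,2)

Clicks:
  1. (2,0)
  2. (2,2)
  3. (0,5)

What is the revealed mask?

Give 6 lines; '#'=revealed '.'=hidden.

Click 1 (2,0) count=3: revealed 1 new [(2,0)] -> total=1
Click 2 (2,2) count=4: revealed 1 new [(2,2)] -> total=2
Click 3 (0,5) count=0: revealed 6 new [(0,4) (0,5) (1,4) (1,5) (2,4) (2,5)] -> total=8

Answer: ....##
....##
#.#.##
......
......
......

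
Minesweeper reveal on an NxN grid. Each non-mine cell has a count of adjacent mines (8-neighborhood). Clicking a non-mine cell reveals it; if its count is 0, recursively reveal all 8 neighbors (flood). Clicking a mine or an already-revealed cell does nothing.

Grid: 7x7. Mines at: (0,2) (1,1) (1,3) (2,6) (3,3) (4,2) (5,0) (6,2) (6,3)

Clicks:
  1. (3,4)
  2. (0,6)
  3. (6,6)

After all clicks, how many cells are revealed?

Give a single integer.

Answer: 18

Derivation:
Click 1 (3,4) count=1: revealed 1 new [(3,4)] -> total=1
Click 2 (0,6) count=0: revealed 6 new [(0,4) (0,5) (0,6) (1,4) (1,5) (1,6)] -> total=7
Click 3 (6,6) count=0: revealed 11 new [(3,5) (3,6) (4,4) (4,5) (4,6) (5,4) (5,5) (5,6) (6,4) (6,5) (6,6)] -> total=18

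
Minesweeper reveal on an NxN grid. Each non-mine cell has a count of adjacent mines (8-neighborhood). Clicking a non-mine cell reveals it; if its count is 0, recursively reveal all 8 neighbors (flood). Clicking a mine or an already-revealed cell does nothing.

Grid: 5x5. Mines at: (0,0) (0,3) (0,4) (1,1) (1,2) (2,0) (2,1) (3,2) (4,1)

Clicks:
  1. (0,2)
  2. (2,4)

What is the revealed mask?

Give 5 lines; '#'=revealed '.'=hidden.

Answer: ..#..
...##
...##
...##
...##

Derivation:
Click 1 (0,2) count=3: revealed 1 new [(0,2)] -> total=1
Click 2 (2,4) count=0: revealed 8 new [(1,3) (1,4) (2,3) (2,4) (3,3) (3,4) (4,3) (4,4)] -> total=9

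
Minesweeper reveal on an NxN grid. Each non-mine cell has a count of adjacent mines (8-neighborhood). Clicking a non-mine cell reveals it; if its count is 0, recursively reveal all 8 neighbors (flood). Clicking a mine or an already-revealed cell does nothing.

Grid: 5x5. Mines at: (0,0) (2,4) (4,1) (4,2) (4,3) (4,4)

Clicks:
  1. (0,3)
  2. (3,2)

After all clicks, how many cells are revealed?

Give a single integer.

Click 1 (0,3) count=0: revealed 17 new [(0,1) (0,2) (0,3) (0,4) (1,0) (1,1) (1,2) (1,3) (1,4) (2,0) (2,1) (2,2) (2,3) (3,0) (3,1) (3,2) (3,3)] -> total=17
Click 2 (3,2) count=3: revealed 0 new [(none)] -> total=17

Answer: 17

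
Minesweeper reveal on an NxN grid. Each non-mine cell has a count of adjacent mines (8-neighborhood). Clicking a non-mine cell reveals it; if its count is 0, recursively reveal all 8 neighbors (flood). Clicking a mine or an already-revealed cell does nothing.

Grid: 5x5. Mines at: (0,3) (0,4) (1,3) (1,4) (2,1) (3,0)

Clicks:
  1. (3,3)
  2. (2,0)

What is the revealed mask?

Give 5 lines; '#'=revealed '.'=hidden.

Click 1 (3,3) count=0: revealed 11 new [(2,2) (2,3) (2,4) (3,1) (3,2) (3,3) (3,4) (4,1) (4,2) (4,3) (4,4)] -> total=11
Click 2 (2,0) count=2: revealed 1 new [(2,0)] -> total=12

Answer: .....
.....
#.###
.####
.####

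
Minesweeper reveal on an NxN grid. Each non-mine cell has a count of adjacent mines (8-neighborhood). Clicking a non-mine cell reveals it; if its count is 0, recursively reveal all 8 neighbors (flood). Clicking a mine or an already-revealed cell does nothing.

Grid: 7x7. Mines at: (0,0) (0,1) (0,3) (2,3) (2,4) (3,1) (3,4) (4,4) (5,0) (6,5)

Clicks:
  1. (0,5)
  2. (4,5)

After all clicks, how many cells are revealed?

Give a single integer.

Click 1 (0,5) count=0: revealed 14 new [(0,4) (0,5) (0,6) (1,4) (1,5) (1,6) (2,5) (2,6) (3,5) (3,6) (4,5) (4,6) (5,5) (5,6)] -> total=14
Click 2 (4,5) count=2: revealed 0 new [(none)] -> total=14

Answer: 14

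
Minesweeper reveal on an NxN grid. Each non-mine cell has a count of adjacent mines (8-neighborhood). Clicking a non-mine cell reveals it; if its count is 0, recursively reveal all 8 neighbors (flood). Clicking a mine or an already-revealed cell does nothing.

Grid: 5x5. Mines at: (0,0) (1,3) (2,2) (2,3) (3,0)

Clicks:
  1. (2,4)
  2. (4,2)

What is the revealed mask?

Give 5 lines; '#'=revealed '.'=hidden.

Click 1 (2,4) count=2: revealed 1 new [(2,4)] -> total=1
Click 2 (4,2) count=0: revealed 8 new [(3,1) (3,2) (3,3) (3,4) (4,1) (4,2) (4,3) (4,4)] -> total=9

Answer: .....
.....
....#
.####
.####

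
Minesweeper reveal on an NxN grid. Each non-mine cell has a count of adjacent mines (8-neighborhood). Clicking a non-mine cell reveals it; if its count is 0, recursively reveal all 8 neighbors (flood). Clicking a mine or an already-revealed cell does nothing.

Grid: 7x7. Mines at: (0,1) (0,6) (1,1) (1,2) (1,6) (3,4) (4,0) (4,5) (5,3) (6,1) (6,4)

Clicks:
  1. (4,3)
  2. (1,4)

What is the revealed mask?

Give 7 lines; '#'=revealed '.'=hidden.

Click 1 (4,3) count=2: revealed 1 new [(4,3)] -> total=1
Click 2 (1,4) count=0: revealed 9 new [(0,3) (0,4) (0,5) (1,3) (1,4) (1,5) (2,3) (2,4) (2,5)] -> total=10

Answer: ...###.
...###.
...###.
.......
...#...
.......
.......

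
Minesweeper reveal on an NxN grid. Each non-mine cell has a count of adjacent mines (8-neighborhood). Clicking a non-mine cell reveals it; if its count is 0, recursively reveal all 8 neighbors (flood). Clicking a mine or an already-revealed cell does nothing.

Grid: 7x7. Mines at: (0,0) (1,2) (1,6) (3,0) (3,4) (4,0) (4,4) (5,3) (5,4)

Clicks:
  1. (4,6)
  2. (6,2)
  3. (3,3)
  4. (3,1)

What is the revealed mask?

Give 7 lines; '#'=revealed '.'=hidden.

Answer: .......
.......
.....##
.#.#.##
.....##
.....##
..#..##

Derivation:
Click 1 (4,6) count=0: revealed 10 new [(2,5) (2,6) (3,5) (3,6) (4,5) (4,6) (5,5) (5,6) (6,5) (6,6)] -> total=10
Click 2 (6,2) count=1: revealed 1 new [(6,2)] -> total=11
Click 3 (3,3) count=2: revealed 1 new [(3,3)] -> total=12
Click 4 (3,1) count=2: revealed 1 new [(3,1)] -> total=13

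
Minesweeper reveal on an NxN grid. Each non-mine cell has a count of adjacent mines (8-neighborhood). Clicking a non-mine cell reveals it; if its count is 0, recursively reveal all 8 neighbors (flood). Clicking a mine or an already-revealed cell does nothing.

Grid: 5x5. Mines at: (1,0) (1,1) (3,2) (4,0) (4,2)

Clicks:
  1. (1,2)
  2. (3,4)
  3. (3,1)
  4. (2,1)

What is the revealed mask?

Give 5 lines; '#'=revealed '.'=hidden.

Answer: ..###
..###
.####
.#.##
...##

Derivation:
Click 1 (1,2) count=1: revealed 1 new [(1,2)] -> total=1
Click 2 (3,4) count=0: revealed 12 new [(0,2) (0,3) (0,4) (1,3) (1,4) (2,2) (2,3) (2,4) (3,3) (3,4) (4,3) (4,4)] -> total=13
Click 3 (3,1) count=3: revealed 1 new [(3,1)] -> total=14
Click 4 (2,1) count=3: revealed 1 new [(2,1)] -> total=15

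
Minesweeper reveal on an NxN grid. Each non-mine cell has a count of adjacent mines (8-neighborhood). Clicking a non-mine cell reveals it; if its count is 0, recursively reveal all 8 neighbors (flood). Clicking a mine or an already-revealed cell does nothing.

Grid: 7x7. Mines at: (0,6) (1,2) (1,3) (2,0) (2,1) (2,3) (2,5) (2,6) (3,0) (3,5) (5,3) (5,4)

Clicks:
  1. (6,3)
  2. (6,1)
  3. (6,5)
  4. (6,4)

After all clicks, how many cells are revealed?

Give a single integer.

Answer: 12

Derivation:
Click 1 (6,3) count=2: revealed 1 new [(6,3)] -> total=1
Click 2 (6,1) count=0: revealed 9 new [(4,0) (4,1) (4,2) (5,0) (5,1) (5,2) (6,0) (6,1) (6,2)] -> total=10
Click 3 (6,5) count=1: revealed 1 new [(6,5)] -> total=11
Click 4 (6,4) count=2: revealed 1 new [(6,4)] -> total=12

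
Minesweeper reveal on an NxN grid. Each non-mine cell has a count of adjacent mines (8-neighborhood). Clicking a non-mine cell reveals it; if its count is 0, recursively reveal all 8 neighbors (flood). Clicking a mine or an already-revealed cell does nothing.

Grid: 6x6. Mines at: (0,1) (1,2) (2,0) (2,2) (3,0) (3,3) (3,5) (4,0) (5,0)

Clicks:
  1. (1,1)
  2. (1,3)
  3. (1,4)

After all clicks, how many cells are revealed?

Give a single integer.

Answer: 10

Derivation:
Click 1 (1,1) count=4: revealed 1 new [(1,1)] -> total=1
Click 2 (1,3) count=2: revealed 1 new [(1,3)] -> total=2
Click 3 (1,4) count=0: revealed 8 new [(0,3) (0,4) (0,5) (1,4) (1,5) (2,3) (2,4) (2,5)] -> total=10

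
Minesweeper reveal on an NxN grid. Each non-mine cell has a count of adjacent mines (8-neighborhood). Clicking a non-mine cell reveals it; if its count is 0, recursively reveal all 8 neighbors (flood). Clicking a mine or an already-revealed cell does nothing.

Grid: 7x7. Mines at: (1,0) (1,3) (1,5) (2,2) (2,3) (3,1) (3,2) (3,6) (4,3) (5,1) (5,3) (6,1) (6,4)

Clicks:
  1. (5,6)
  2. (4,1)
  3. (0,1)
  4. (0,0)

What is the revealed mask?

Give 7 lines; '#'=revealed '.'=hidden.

Answer: ##.....
.......
.......
.......
.#...##
.....##
.....##

Derivation:
Click 1 (5,6) count=0: revealed 6 new [(4,5) (4,6) (5,5) (5,6) (6,5) (6,6)] -> total=6
Click 2 (4,1) count=3: revealed 1 new [(4,1)] -> total=7
Click 3 (0,1) count=1: revealed 1 new [(0,1)] -> total=8
Click 4 (0,0) count=1: revealed 1 new [(0,0)] -> total=9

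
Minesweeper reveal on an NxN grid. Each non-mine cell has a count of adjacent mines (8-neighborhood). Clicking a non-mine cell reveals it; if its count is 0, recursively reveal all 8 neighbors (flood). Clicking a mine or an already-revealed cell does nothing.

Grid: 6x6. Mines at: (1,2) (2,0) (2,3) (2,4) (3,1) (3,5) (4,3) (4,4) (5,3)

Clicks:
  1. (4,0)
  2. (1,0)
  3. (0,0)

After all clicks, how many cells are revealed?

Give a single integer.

Answer: 5

Derivation:
Click 1 (4,0) count=1: revealed 1 new [(4,0)] -> total=1
Click 2 (1,0) count=1: revealed 1 new [(1,0)] -> total=2
Click 3 (0,0) count=0: revealed 3 new [(0,0) (0,1) (1,1)] -> total=5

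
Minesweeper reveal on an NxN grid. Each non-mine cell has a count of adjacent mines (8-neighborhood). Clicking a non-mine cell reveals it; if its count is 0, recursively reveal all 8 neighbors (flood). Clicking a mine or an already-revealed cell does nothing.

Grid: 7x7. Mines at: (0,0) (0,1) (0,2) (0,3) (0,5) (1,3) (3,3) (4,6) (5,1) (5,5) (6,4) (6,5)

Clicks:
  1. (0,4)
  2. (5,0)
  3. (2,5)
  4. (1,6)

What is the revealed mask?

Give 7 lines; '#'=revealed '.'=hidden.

Click 1 (0,4) count=3: revealed 1 new [(0,4)] -> total=1
Click 2 (5,0) count=1: revealed 1 new [(5,0)] -> total=2
Click 3 (2,5) count=0: revealed 9 new [(1,4) (1,5) (1,6) (2,4) (2,5) (2,6) (3,4) (3,5) (3,6)] -> total=11
Click 4 (1,6) count=1: revealed 0 new [(none)] -> total=11

Answer: ....#..
....###
....###
....###
.......
#......
.......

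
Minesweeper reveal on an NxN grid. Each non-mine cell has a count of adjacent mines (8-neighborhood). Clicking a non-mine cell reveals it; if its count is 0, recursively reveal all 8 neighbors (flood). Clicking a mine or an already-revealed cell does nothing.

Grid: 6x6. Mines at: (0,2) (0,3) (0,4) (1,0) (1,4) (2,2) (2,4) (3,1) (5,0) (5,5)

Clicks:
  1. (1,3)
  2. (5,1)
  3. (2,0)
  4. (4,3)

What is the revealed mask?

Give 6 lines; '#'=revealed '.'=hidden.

Answer: ......
...#..
#.....
..###.
.####.
.####.

Derivation:
Click 1 (1,3) count=6: revealed 1 new [(1,3)] -> total=1
Click 2 (5,1) count=1: revealed 1 new [(5,1)] -> total=2
Click 3 (2,0) count=2: revealed 1 new [(2,0)] -> total=3
Click 4 (4,3) count=0: revealed 10 new [(3,2) (3,3) (3,4) (4,1) (4,2) (4,3) (4,4) (5,2) (5,3) (5,4)] -> total=13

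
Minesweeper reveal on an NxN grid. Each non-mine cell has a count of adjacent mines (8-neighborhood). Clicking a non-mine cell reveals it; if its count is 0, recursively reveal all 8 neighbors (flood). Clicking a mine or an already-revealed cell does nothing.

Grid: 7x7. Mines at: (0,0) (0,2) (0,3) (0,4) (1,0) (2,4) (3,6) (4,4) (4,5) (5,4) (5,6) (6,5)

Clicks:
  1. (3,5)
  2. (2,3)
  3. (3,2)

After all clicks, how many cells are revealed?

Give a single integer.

Click 1 (3,5) count=4: revealed 1 new [(3,5)] -> total=1
Click 2 (2,3) count=1: revealed 1 new [(2,3)] -> total=2
Click 3 (3,2) count=0: revealed 22 new [(1,1) (1,2) (1,3) (2,0) (2,1) (2,2) (3,0) (3,1) (3,2) (3,3) (4,0) (4,1) (4,2) (4,3) (5,0) (5,1) (5,2) (5,3) (6,0) (6,1) (6,2) (6,3)] -> total=24

Answer: 24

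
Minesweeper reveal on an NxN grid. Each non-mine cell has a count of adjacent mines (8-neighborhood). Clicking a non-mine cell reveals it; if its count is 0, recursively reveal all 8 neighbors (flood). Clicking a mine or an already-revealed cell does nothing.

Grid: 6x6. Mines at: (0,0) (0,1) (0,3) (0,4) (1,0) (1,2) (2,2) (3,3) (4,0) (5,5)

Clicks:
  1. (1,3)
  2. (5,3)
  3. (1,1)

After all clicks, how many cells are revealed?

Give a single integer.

Answer: 10

Derivation:
Click 1 (1,3) count=4: revealed 1 new [(1,3)] -> total=1
Click 2 (5,3) count=0: revealed 8 new [(4,1) (4,2) (4,3) (4,4) (5,1) (5,2) (5,3) (5,4)] -> total=9
Click 3 (1,1) count=5: revealed 1 new [(1,1)] -> total=10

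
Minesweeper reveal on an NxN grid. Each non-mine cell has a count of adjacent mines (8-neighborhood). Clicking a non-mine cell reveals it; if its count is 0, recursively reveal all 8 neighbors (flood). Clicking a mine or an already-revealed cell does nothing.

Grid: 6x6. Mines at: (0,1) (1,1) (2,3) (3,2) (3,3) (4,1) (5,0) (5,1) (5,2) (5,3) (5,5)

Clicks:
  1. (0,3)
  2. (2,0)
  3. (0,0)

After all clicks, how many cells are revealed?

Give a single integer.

Answer: 16

Derivation:
Click 1 (0,3) count=0: revealed 14 new [(0,2) (0,3) (0,4) (0,5) (1,2) (1,3) (1,4) (1,5) (2,4) (2,5) (3,4) (3,5) (4,4) (4,5)] -> total=14
Click 2 (2,0) count=1: revealed 1 new [(2,0)] -> total=15
Click 3 (0,0) count=2: revealed 1 new [(0,0)] -> total=16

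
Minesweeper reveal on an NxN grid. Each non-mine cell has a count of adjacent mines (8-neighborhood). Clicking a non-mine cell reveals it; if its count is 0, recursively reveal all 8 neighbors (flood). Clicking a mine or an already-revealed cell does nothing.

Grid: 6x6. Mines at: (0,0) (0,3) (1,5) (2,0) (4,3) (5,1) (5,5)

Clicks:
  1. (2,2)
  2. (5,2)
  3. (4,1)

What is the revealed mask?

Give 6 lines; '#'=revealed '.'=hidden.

Click 1 (2,2) count=0: revealed 12 new [(1,1) (1,2) (1,3) (1,4) (2,1) (2,2) (2,3) (2,4) (3,1) (3,2) (3,3) (3,4)] -> total=12
Click 2 (5,2) count=2: revealed 1 new [(5,2)] -> total=13
Click 3 (4,1) count=1: revealed 1 new [(4,1)] -> total=14

Answer: ......
.####.
.####.
.####.
.#....
..#...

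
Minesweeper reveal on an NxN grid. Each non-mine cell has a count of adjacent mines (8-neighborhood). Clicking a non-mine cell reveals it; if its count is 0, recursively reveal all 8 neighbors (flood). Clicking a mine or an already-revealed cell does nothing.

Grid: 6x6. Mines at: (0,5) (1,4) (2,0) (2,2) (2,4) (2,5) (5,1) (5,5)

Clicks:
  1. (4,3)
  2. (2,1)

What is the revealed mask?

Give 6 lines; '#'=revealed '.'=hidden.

Answer: ......
......
.#....
..###.
..###.
..###.

Derivation:
Click 1 (4,3) count=0: revealed 9 new [(3,2) (3,3) (3,4) (4,2) (4,3) (4,4) (5,2) (5,3) (5,4)] -> total=9
Click 2 (2,1) count=2: revealed 1 new [(2,1)] -> total=10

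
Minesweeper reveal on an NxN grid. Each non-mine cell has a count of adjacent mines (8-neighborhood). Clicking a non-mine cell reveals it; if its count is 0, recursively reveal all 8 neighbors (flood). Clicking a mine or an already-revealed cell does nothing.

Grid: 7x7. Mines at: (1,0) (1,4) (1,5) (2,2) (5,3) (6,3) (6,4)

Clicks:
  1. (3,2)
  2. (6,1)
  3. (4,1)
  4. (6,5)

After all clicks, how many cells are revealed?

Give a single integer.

Click 1 (3,2) count=1: revealed 1 new [(3,2)] -> total=1
Click 2 (6,1) count=0: revealed 13 new [(2,0) (2,1) (3,0) (3,1) (4,0) (4,1) (4,2) (5,0) (5,1) (5,2) (6,0) (6,1) (6,2)] -> total=14
Click 3 (4,1) count=0: revealed 0 new [(none)] -> total=14
Click 4 (6,5) count=1: revealed 1 new [(6,5)] -> total=15

Answer: 15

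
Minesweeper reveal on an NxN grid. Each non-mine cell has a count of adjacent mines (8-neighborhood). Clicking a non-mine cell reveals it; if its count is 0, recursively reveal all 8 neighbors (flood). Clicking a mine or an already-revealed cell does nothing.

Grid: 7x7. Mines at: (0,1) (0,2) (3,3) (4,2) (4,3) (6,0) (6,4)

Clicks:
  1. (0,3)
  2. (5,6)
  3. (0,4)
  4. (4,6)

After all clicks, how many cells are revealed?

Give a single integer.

Click 1 (0,3) count=1: revealed 1 new [(0,3)] -> total=1
Click 2 (5,6) count=0: revealed 22 new [(0,4) (0,5) (0,6) (1,3) (1,4) (1,5) (1,6) (2,3) (2,4) (2,5) (2,6) (3,4) (3,5) (3,6) (4,4) (4,5) (4,6) (5,4) (5,5) (5,6) (6,5) (6,6)] -> total=23
Click 3 (0,4) count=0: revealed 0 new [(none)] -> total=23
Click 4 (4,6) count=0: revealed 0 new [(none)] -> total=23

Answer: 23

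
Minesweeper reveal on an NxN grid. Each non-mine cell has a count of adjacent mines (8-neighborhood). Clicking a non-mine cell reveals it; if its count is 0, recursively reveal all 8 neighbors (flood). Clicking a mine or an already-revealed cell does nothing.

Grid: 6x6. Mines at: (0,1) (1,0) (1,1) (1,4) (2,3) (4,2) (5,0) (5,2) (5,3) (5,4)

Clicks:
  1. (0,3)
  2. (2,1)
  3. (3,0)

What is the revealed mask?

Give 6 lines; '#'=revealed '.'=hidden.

Answer: ...#..
......
##....
##....
##....
......

Derivation:
Click 1 (0,3) count=1: revealed 1 new [(0,3)] -> total=1
Click 2 (2,1) count=2: revealed 1 new [(2,1)] -> total=2
Click 3 (3,0) count=0: revealed 5 new [(2,0) (3,0) (3,1) (4,0) (4,1)] -> total=7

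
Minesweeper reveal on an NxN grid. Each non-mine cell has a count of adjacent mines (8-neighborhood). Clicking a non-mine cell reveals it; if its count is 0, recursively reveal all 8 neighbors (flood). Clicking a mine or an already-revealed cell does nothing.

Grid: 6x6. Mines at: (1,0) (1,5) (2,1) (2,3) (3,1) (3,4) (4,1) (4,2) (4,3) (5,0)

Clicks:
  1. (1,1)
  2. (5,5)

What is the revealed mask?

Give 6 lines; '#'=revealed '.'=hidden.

Click 1 (1,1) count=2: revealed 1 new [(1,1)] -> total=1
Click 2 (5,5) count=0: revealed 4 new [(4,4) (4,5) (5,4) (5,5)] -> total=5

Answer: ......
.#....
......
......
....##
....##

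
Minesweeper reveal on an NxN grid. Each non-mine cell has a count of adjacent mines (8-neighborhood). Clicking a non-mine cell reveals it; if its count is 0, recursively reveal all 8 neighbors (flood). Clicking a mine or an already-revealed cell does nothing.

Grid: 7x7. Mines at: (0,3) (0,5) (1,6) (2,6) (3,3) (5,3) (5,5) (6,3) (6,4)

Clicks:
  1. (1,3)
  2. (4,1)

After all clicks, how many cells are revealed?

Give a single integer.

Answer: 22

Derivation:
Click 1 (1,3) count=1: revealed 1 new [(1,3)] -> total=1
Click 2 (4,1) count=0: revealed 21 new [(0,0) (0,1) (0,2) (1,0) (1,1) (1,2) (2,0) (2,1) (2,2) (3,0) (3,1) (3,2) (4,0) (4,1) (4,2) (5,0) (5,1) (5,2) (6,0) (6,1) (6,2)] -> total=22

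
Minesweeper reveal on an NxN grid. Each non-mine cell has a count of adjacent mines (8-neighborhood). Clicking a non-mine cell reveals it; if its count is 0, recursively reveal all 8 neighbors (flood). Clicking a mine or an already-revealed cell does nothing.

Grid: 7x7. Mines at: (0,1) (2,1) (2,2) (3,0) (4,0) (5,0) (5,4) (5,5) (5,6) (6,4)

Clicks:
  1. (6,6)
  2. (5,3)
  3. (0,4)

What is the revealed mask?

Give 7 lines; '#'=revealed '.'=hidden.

Answer: ..#####
..#####
...####
...####
...####
...#...
......#

Derivation:
Click 1 (6,6) count=2: revealed 1 new [(6,6)] -> total=1
Click 2 (5,3) count=2: revealed 1 new [(5,3)] -> total=2
Click 3 (0,4) count=0: revealed 22 new [(0,2) (0,3) (0,4) (0,5) (0,6) (1,2) (1,3) (1,4) (1,5) (1,6) (2,3) (2,4) (2,5) (2,6) (3,3) (3,4) (3,5) (3,6) (4,3) (4,4) (4,5) (4,6)] -> total=24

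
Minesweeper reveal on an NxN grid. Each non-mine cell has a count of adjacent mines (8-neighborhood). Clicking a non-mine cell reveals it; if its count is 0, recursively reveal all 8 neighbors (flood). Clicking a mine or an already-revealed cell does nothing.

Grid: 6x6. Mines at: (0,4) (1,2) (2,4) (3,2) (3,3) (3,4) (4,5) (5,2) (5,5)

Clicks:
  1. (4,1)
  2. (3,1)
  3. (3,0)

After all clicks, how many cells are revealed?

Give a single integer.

Answer: 12

Derivation:
Click 1 (4,1) count=2: revealed 1 new [(4,1)] -> total=1
Click 2 (3,1) count=1: revealed 1 new [(3,1)] -> total=2
Click 3 (3,0) count=0: revealed 10 new [(0,0) (0,1) (1,0) (1,1) (2,0) (2,1) (3,0) (4,0) (5,0) (5,1)] -> total=12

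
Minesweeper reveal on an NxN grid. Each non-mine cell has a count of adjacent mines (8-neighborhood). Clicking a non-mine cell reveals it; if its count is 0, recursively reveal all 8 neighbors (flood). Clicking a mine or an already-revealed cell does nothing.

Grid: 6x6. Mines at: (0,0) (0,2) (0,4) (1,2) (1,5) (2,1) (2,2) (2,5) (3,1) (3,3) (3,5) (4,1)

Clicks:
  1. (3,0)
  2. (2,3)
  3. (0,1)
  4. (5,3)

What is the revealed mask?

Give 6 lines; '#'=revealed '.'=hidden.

Click 1 (3,0) count=3: revealed 1 new [(3,0)] -> total=1
Click 2 (2,3) count=3: revealed 1 new [(2,3)] -> total=2
Click 3 (0,1) count=3: revealed 1 new [(0,1)] -> total=3
Click 4 (5,3) count=0: revealed 8 new [(4,2) (4,3) (4,4) (4,5) (5,2) (5,3) (5,4) (5,5)] -> total=11

Answer: .#....
......
...#..
#.....
..####
..####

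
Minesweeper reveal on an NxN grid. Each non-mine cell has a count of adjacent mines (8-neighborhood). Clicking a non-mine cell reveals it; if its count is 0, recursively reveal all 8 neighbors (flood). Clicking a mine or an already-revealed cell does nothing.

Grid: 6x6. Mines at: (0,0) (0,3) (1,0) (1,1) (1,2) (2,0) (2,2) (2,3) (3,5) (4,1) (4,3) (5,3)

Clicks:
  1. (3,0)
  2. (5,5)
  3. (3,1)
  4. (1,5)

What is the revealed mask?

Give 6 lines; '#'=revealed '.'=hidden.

Answer: ....##
....##
....##
##....
....##
....##

Derivation:
Click 1 (3,0) count=2: revealed 1 new [(3,0)] -> total=1
Click 2 (5,5) count=0: revealed 4 new [(4,4) (4,5) (5,4) (5,5)] -> total=5
Click 3 (3,1) count=3: revealed 1 new [(3,1)] -> total=6
Click 4 (1,5) count=0: revealed 6 new [(0,4) (0,5) (1,4) (1,5) (2,4) (2,5)] -> total=12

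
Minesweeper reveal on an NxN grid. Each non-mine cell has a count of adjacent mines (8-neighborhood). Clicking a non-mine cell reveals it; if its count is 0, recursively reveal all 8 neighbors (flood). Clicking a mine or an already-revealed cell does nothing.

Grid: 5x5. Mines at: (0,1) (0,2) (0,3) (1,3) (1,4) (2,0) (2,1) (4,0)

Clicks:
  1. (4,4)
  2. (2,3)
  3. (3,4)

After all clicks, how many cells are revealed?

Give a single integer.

Click 1 (4,4) count=0: revealed 11 new [(2,2) (2,3) (2,4) (3,1) (3,2) (3,3) (3,4) (4,1) (4,2) (4,3) (4,4)] -> total=11
Click 2 (2,3) count=2: revealed 0 new [(none)] -> total=11
Click 3 (3,4) count=0: revealed 0 new [(none)] -> total=11

Answer: 11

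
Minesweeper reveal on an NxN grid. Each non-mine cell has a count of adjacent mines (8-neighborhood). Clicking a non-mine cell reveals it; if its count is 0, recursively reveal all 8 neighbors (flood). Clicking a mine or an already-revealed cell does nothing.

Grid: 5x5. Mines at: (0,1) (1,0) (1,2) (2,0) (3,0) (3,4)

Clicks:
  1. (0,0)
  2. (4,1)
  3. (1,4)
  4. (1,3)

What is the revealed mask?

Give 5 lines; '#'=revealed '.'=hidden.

Answer: #..##
...##
...##
.....
.#...

Derivation:
Click 1 (0,0) count=2: revealed 1 new [(0,0)] -> total=1
Click 2 (4,1) count=1: revealed 1 new [(4,1)] -> total=2
Click 3 (1,4) count=0: revealed 6 new [(0,3) (0,4) (1,3) (1,4) (2,3) (2,4)] -> total=8
Click 4 (1,3) count=1: revealed 0 new [(none)] -> total=8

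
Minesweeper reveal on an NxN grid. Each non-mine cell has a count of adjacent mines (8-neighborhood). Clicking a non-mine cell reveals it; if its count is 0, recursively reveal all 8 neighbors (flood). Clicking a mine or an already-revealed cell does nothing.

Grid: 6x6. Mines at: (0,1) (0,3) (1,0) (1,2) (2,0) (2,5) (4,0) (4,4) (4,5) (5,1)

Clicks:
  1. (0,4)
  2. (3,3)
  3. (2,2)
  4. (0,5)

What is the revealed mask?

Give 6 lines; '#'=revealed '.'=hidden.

Click 1 (0,4) count=1: revealed 1 new [(0,4)] -> total=1
Click 2 (3,3) count=1: revealed 1 new [(3,3)] -> total=2
Click 3 (2,2) count=1: revealed 1 new [(2,2)] -> total=3
Click 4 (0,5) count=0: revealed 3 new [(0,5) (1,4) (1,5)] -> total=6

Answer: ....##
....##
..#...
...#..
......
......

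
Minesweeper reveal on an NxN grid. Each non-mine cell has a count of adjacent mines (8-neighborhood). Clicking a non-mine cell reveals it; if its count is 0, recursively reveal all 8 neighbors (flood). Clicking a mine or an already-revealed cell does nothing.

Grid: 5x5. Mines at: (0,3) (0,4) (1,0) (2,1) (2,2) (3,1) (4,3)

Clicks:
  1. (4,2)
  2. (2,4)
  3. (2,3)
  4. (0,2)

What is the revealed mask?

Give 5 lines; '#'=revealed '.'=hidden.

Click 1 (4,2) count=2: revealed 1 new [(4,2)] -> total=1
Click 2 (2,4) count=0: revealed 6 new [(1,3) (1,4) (2,3) (2,4) (3,3) (3,4)] -> total=7
Click 3 (2,3) count=1: revealed 0 new [(none)] -> total=7
Click 4 (0,2) count=1: revealed 1 new [(0,2)] -> total=8

Answer: ..#..
...##
...##
...##
..#..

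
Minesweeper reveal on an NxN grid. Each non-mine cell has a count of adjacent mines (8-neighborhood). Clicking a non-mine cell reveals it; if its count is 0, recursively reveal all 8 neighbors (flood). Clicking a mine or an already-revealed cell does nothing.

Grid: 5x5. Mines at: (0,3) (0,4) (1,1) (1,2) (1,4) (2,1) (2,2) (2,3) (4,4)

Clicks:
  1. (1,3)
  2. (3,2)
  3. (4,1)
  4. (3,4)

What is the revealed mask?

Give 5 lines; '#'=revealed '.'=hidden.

Click 1 (1,3) count=6: revealed 1 new [(1,3)] -> total=1
Click 2 (3,2) count=3: revealed 1 new [(3,2)] -> total=2
Click 3 (4,1) count=0: revealed 7 new [(3,0) (3,1) (3,3) (4,0) (4,1) (4,2) (4,3)] -> total=9
Click 4 (3,4) count=2: revealed 1 new [(3,4)] -> total=10

Answer: .....
...#.
.....
#####
####.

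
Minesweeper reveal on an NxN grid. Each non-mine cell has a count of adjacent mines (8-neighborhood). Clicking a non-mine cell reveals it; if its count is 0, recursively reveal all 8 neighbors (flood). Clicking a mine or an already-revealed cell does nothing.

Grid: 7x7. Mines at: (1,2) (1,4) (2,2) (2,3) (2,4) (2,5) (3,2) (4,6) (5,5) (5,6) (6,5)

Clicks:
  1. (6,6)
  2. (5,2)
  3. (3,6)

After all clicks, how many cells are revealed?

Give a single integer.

Click 1 (6,6) count=3: revealed 1 new [(6,6)] -> total=1
Click 2 (5,2) count=0: revealed 23 new [(0,0) (0,1) (1,0) (1,1) (2,0) (2,1) (3,0) (3,1) (4,0) (4,1) (4,2) (4,3) (4,4) (5,0) (5,1) (5,2) (5,3) (5,4) (6,0) (6,1) (6,2) (6,3) (6,4)] -> total=24
Click 3 (3,6) count=2: revealed 1 new [(3,6)] -> total=25

Answer: 25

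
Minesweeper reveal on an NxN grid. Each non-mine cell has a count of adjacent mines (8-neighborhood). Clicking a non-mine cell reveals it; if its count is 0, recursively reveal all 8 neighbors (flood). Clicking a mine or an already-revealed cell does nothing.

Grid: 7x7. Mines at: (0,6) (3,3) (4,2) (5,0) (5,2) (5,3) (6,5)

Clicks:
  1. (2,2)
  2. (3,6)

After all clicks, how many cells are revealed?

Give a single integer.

Answer: 34

Derivation:
Click 1 (2,2) count=1: revealed 1 new [(2,2)] -> total=1
Click 2 (3,6) count=0: revealed 33 new [(0,0) (0,1) (0,2) (0,3) (0,4) (0,5) (1,0) (1,1) (1,2) (1,3) (1,4) (1,5) (1,6) (2,0) (2,1) (2,3) (2,4) (2,5) (2,6) (3,0) (3,1) (3,2) (3,4) (3,5) (3,6) (4,0) (4,1) (4,4) (4,5) (4,6) (5,4) (5,5) (5,6)] -> total=34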